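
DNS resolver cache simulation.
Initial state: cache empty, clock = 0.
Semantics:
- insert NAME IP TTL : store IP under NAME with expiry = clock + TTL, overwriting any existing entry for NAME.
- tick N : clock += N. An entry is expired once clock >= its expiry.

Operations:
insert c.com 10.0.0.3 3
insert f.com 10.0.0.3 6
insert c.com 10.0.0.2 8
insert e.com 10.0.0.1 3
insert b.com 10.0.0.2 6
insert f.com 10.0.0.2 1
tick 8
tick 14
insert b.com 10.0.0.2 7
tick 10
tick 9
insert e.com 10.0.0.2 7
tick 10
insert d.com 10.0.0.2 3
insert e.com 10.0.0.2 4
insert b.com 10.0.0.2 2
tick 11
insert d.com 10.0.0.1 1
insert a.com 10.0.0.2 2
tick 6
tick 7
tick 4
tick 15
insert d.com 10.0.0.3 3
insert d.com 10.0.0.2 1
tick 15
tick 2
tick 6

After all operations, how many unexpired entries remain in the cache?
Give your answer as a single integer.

Answer: 0

Derivation:
Op 1: insert c.com -> 10.0.0.3 (expiry=0+3=3). clock=0
Op 2: insert f.com -> 10.0.0.3 (expiry=0+6=6). clock=0
Op 3: insert c.com -> 10.0.0.2 (expiry=0+8=8). clock=0
Op 4: insert e.com -> 10.0.0.1 (expiry=0+3=3). clock=0
Op 5: insert b.com -> 10.0.0.2 (expiry=0+6=6). clock=0
Op 6: insert f.com -> 10.0.0.2 (expiry=0+1=1). clock=0
Op 7: tick 8 -> clock=8. purged={b.com,c.com,e.com,f.com}
Op 8: tick 14 -> clock=22.
Op 9: insert b.com -> 10.0.0.2 (expiry=22+7=29). clock=22
Op 10: tick 10 -> clock=32. purged={b.com}
Op 11: tick 9 -> clock=41.
Op 12: insert e.com -> 10.0.0.2 (expiry=41+7=48). clock=41
Op 13: tick 10 -> clock=51. purged={e.com}
Op 14: insert d.com -> 10.0.0.2 (expiry=51+3=54). clock=51
Op 15: insert e.com -> 10.0.0.2 (expiry=51+4=55). clock=51
Op 16: insert b.com -> 10.0.0.2 (expiry=51+2=53). clock=51
Op 17: tick 11 -> clock=62. purged={b.com,d.com,e.com}
Op 18: insert d.com -> 10.0.0.1 (expiry=62+1=63). clock=62
Op 19: insert a.com -> 10.0.0.2 (expiry=62+2=64). clock=62
Op 20: tick 6 -> clock=68. purged={a.com,d.com}
Op 21: tick 7 -> clock=75.
Op 22: tick 4 -> clock=79.
Op 23: tick 15 -> clock=94.
Op 24: insert d.com -> 10.0.0.3 (expiry=94+3=97). clock=94
Op 25: insert d.com -> 10.0.0.2 (expiry=94+1=95). clock=94
Op 26: tick 15 -> clock=109. purged={d.com}
Op 27: tick 2 -> clock=111.
Op 28: tick 6 -> clock=117.
Final cache (unexpired): {} -> size=0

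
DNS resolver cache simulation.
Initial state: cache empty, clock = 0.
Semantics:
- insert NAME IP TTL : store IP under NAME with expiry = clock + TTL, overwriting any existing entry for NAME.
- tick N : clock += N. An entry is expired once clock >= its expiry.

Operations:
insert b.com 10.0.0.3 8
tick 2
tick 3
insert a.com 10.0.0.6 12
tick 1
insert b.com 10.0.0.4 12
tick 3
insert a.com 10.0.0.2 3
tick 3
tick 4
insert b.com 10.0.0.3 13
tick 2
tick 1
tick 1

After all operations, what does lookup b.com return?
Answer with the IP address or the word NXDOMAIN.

Answer: 10.0.0.3

Derivation:
Op 1: insert b.com -> 10.0.0.3 (expiry=0+8=8). clock=0
Op 2: tick 2 -> clock=2.
Op 3: tick 3 -> clock=5.
Op 4: insert a.com -> 10.0.0.6 (expiry=5+12=17). clock=5
Op 5: tick 1 -> clock=6.
Op 6: insert b.com -> 10.0.0.4 (expiry=6+12=18). clock=6
Op 7: tick 3 -> clock=9.
Op 8: insert a.com -> 10.0.0.2 (expiry=9+3=12). clock=9
Op 9: tick 3 -> clock=12. purged={a.com}
Op 10: tick 4 -> clock=16.
Op 11: insert b.com -> 10.0.0.3 (expiry=16+13=29). clock=16
Op 12: tick 2 -> clock=18.
Op 13: tick 1 -> clock=19.
Op 14: tick 1 -> clock=20.
lookup b.com: present, ip=10.0.0.3 expiry=29 > clock=20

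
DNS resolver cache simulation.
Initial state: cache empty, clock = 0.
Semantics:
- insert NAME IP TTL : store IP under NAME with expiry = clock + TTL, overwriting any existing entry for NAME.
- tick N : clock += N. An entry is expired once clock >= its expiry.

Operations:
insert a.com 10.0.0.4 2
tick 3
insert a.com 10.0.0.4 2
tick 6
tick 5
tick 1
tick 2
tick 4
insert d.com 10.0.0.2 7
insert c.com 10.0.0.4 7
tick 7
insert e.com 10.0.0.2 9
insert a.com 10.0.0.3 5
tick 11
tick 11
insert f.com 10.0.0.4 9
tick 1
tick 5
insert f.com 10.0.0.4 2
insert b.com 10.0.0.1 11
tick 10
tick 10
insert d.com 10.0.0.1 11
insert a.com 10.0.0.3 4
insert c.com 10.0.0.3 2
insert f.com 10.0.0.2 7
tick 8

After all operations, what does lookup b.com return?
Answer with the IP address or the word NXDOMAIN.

Answer: NXDOMAIN

Derivation:
Op 1: insert a.com -> 10.0.0.4 (expiry=0+2=2). clock=0
Op 2: tick 3 -> clock=3. purged={a.com}
Op 3: insert a.com -> 10.0.0.4 (expiry=3+2=5). clock=3
Op 4: tick 6 -> clock=9. purged={a.com}
Op 5: tick 5 -> clock=14.
Op 6: tick 1 -> clock=15.
Op 7: tick 2 -> clock=17.
Op 8: tick 4 -> clock=21.
Op 9: insert d.com -> 10.0.0.2 (expiry=21+7=28). clock=21
Op 10: insert c.com -> 10.0.0.4 (expiry=21+7=28). clock=21
Op 11: tick 7 -> clock=28. purged={c.com,d.com}
Op 12: insert e.com -> 10.0.0.2 (expiry=28+9=37). clock=28
Op 13: insert a.com -> 10.0.0.3 (expiry=28+5=33). clock=28
Op 14: tick 11 -> clock=39. purged={a.com,e.com}
Op 15: tick 11 -> clock=50.
Op 16: insert f.com -> 10.0.0.4 (expiry=50+9=59). clock=50
Op 17: tick 1 -> clock=51.
Op 18: tick 5 -> clock=56.
Op 19: insert f.com -> 10.0.0.4 (expiry=56+2=58). clock=56
Op 20: insert b.com -> 10.0.0.1 (expiry=56+11=67). clock=56
Op 21: tick 10 -> clock=66. purged={f.com}
Op 22: tick 10 -> clock=76. purged={b.com}
Op 23: insert d.com -> 10.0.0.1 (expiry=76+11=87). clock=76
Op 24: insert a.com -> 10.0.0.3 (expiry=76+4=80). clock=76
Op 25: insert c.com -> 10.0.0.3 (expiry=76+2=78). clock=76
Op 26: insert f.com -> 10.0.0.2 (expiry=76+7=83). clock=76
Op 27: tick 8 -> clock=84. purged={a.com,c.com,f.com}
lookup b.com: not in cache (expired or never inserted)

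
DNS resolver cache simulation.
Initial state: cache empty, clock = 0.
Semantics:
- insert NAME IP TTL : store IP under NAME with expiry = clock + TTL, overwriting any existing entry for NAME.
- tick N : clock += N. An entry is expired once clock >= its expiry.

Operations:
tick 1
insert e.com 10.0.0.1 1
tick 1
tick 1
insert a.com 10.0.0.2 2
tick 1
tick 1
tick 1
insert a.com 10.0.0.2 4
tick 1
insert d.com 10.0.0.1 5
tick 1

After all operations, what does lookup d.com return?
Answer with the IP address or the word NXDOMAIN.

Op 1: tick 1 -> clock=1.
Op 2: insert e.com -> 10.0.0.1 (expiry=1+1=2). clock=1
Op 3: tick 1 -> clock=2. purged={e.com}
Op 4: tick 1 -> clock=3.
Op 5: insert a.com -> 10.0.0.2 (expiry=3+2=5). clock=3
Op 6: tick 1 -> clock=4.
Op 7: tick 1 -> clock=5. purged={a.com}
Op 8: tick 1 -> clock=6.
Op 9: insert a.com -> 10.0.0.2 (expiry=6+4=10). clock=6
Op 10: tick 1 -> clock=7.
Op 11: insert d.com -> 10.0.0.1 (expiry=7+5=12). clock=7
Op 12: tick 1 -> clock=8.
lookup d.com: present, ip=10.0.0.1 expiry=12 > clock=8

Answer: 10.0.0.1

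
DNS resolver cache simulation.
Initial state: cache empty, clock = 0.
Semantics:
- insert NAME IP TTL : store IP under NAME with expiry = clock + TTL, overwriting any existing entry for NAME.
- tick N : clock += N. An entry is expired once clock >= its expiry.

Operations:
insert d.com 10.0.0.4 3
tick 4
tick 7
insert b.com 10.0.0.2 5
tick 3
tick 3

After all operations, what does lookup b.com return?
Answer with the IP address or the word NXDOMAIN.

Answer: NXDOMAIN

Derivation:
Op 1: insert d.com -> 10.0.0.4 (expiry=0+3=3). clock=0
Op 2: tick 4 -> clock=4. purged={d.com}
Op 3: tick 7 -> clock=11.
Op 4: insert b.com -> 10.0.0.2 (expiry=11+5=16). clock=11
Op 5: tick 3 -> clock=14.
Op 6: tick 3 -> clock=17. purged={b.com}
lookup b.com: not in cache (expired or never inserted)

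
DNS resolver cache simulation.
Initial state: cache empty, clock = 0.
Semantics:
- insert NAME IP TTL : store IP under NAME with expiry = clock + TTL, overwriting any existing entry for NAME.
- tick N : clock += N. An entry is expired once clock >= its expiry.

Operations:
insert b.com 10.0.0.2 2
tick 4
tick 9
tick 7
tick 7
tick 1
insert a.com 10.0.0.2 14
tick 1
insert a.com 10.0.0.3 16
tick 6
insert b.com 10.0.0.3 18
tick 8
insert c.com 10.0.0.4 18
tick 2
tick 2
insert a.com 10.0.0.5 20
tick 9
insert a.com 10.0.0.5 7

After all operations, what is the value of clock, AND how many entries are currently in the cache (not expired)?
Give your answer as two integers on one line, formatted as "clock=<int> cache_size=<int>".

Op 1: insert b.com -> 10.0.0.2 (expiry=0+2=2). clock=0
Op 2: tick 4 -> clock=4. purged={b.com}
Op 3: tick 9 -> clock=13.
Op 4: tick 7 -> clock=20.
Op 5: tick 7 -> clock=27.
Op 6: tick 1 -> clock=28.
Op 7: insert a.com -> 10.0.0.2 (expiry=28+14=42). clock=28
Op 8: tick 1 -> clock=29.
Op 9: insert a.com -> 10.0.0.3 (expiry=29+16=45). clock=29
Op 10: tick 6 -> clock=35.
Op 11: insert b.com -> 10.0.0.3 (expiry=35+18=53). clock=35
Op 12: tick 8 -> clock=43.
Op 13: insert c.com -> 10.0.0.4 (expiry=43+18=61). clock=43
Op 14: tick 2 -> clock=45. purged={a.com}
Op 15: tick 2 -> clock=47.
Op 16: insert a.com -> 10.0.0.5 (expiry=47+20=67). clock=47
Op 17: tick 9 -> clock=56. purged={b.com}
Op 18: insert a.com -> 10.0.0.5 (expiry=56+7=63). clock=56
Final clock = 56
Final cache (unexpired): {a.com,c.com} -> size=2

Answer: clock=56 cache_size=2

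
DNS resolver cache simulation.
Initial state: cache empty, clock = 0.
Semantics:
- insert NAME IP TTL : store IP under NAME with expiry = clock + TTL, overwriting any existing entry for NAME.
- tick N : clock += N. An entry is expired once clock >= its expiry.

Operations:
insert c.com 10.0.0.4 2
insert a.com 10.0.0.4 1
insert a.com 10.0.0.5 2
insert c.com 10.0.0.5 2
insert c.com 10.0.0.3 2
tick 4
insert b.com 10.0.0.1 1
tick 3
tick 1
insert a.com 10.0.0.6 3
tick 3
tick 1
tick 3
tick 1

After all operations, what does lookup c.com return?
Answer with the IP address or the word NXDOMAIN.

Answer: NXDOMAIN

Derivation:
Op 1: insert c.com -> 10.0.0.4 (expiry=0+2=2). clock=0
Op 2: insert a.com -> 10.0.0.4 (expiry=0+1=1). clock=0
Op 3: insert a.com -> 10.0.0.5 (expiry=0+2=2). clock=0
Op 4: insert c.com -> 10.0.0.5 (expiry=0+2=2). clock=0
Op 5: insert c.com -> 10.0.0.3 (expiry=0+2=2). clock=0
Op 6: tick 4 -> clock=4. purged={a.com,c.com}
Op 7: insert b.com -> 10.0.0.1 (expiry=4+1=5). clock=4
Op 8: tick 3 -> clock=7. purged={b.com}
Op 9: tick 1 -> clock=8.
Op 10: insert a.com -> 10.0.0.6 (expiry=8+3=11). clock=8
Op 11: tick 3 -> clock=11. purged={a.com}
Op 12: tick 1 -> clock=12.
Op 13: tick 3 -> clock=15.
Op 14: tick 1 -> clock=16.
lookup c.com: not in cache (expired or never inserted)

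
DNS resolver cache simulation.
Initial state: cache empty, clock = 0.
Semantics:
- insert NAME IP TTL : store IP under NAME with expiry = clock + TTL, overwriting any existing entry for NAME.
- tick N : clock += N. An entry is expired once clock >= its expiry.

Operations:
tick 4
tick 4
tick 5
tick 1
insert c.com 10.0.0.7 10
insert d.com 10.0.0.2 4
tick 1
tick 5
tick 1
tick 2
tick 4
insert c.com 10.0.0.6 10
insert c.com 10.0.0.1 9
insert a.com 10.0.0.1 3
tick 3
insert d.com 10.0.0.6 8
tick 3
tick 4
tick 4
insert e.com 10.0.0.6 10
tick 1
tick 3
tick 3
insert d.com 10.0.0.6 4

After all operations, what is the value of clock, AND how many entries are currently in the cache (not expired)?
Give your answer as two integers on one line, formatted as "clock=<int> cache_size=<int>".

Op 1: tick 4 -> clock=4.
Op 2: tick 4 -> clock=8.
Op 3: tick 5 -> clock=13.
Op 4: tick 1 -> clock=14.
Op 5: insert c.com -> 10.0.0.7 (expiry=14+10=24). clock=14
Op 6: insert d.com -> 10.0.0.2 (expiry=14+4=18). clock=14
Op 7: tick 1 -> clock=15.
Op 8: tick 5 -> clock=20. purged={d.com}
Op 9: tick 1 -> clock=21.
Op 10: tick 2 -> clock=23.
Op 11: tick 4 -> clock=27. purged={c.com}
Op 12: insert c.com -> 10.0.0.6 (expiry=27+10=37). clock=27
Op 13: insert c.com -> 10.0.0.1 (expiry=27+9=36). clock=27
Op 14: insert a.com -> 10.0.0.1 (expiry=27+3=30). clock=27
Op 15: tick 3 -> clock=30. purged={a.com}
Op 16: insert d.com -> 10.0.0.6 (expiry=30+8=38). clock=30
Op 17: tick 3 -> clock=33.
Op 18: tick 4 -> clock=37. purged={c.com}
Op 19: tick 4 -> clock=41. purged={d.com}
Op 20: insert e.com -> 10.0.0.6 (expiry=41+10=51). clock=41
Op 21: tick 1 -> clock=42.
Op 22: tick 3 -> clock=45.
Op 23: tick 3 -> clock=48.
Op 24: insert d.com -> 10.0.0.6 (expiry=48+4=52). clock=48
Final clock = 48
Final cache (unexpired): {d.com,e.com} -> size=2

Answer: clock=48 cache_size=2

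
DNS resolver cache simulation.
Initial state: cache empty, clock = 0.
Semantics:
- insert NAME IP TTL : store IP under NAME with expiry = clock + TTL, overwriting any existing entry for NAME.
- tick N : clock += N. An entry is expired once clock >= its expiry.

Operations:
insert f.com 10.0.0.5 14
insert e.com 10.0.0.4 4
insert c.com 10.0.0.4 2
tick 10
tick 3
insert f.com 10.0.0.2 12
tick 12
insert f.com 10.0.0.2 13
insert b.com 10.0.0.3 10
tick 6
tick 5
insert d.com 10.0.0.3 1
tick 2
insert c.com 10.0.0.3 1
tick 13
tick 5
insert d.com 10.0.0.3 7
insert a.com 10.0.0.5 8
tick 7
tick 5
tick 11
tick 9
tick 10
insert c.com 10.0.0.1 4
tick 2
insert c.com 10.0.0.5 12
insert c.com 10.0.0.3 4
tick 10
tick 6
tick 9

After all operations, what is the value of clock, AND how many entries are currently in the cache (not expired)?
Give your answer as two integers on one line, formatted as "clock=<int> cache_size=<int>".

Answer: clock=125 cache_size=0

Derivation:
Op 1: insert f.com -> 10.0.0.5 (expiry=0+14=14). clock=0
Op 2: insert e.com -> 10.0.0.4 (expiry=0+4=4). clock=0
Op 3: insert c.com -> 10.0.0.4 (expiry=0+2=2). clock=0
Op 4: tick 10 -> clock=10. purged={c.com,e.com}
Op 5: tick 3 -> clock=13.
Op 6: insert f.com -> 10.0.0.2 (expiry=13+12=25). clock=13
Op 7: tick 12 -> clock=25. purged={f.com}
Op 8: insert f.com -> 10.0.0.2 (expiry=25+13=38). clock=25
Op 9: insert b.com -> 10.0.0.3 (expiry=25+10=35). clock=25
Op 10: tick 6 -> clock=31.
Op 11: tick 5 -> clock=36. purged={b.com}
Op 12: insert d.com -> 10.0.0.3 (expiry=36+1=37). clock=36
Op 13: tick 2 -> clock=38. purged={d.com,f.com}
Op 14: insert c.com -> 10.0.0.3 (expiry=38+1=39). clock=38
Op 15: tick 13 -> clock=51. purged={c.com}
Op 16: tick 5 -> clock=56.
Op 17: insert d.com -> 10.0.0.3 (expiry=56+7=63). clock=56
Op 18: insert a.com -> 10.0.0.5 (expiry=56+8=64). clock=56
Op 19: tick 7 -> clock=63. purged={d.com}
Op 20: tick 5 -> clock=68. purged={a.com}
Op 21: tick 11 -> clock=79.
Op 22: tick 9 -> clock=88.
Op 23: tick 10 -> clock=98.
Op 24: insert c.com -> 10.0.0.1 (expiry=98+4=102). clock=98
Op 25: tick 2 -> clock=100.
Op 26: insert c.com -> 10.0.0.5 (expiry=100+12=112). clock=100
Op 27: insert c.com -> 10.0.0.3 (expiry=100+4=104). clock=100
Op 28: tick 10 -> clock=110. purged={c.com}
Op 29: tick 6 -> clock=116.
Op 30: tick 9 -> clock=125.
Final clock = 125
Final cache (unexpired): {} -> size=0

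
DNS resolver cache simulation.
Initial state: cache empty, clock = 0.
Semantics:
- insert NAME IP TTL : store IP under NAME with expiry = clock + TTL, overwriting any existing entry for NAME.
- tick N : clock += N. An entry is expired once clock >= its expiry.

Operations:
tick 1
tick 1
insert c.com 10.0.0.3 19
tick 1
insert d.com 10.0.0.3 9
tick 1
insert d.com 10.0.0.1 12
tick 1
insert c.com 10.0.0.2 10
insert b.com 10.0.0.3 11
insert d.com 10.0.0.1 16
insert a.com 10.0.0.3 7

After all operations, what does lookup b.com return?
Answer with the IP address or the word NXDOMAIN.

Answer: 10.0.0.3

Derivation:
Op 1: tick 1 -> clock=1.
Op 2: tick 1 -> clock=2.
Op 3: insert c.com -> 10.0.0.3 (expiry=2+19=21). clock=2
Op 4: tick 1 -> clock=3.
Op 5: insert d.com -> 10.0.0.3 (expiry=3+9=12). clock=3
Op 6: tick 1 -> clock=4.
Op 7: insert d.com -> 10.0.0.1 (expiry=4+12=16). clock=4
Op 8: tick 1 -> clock=5.
Op 9: insert c.com -> 10.0.0.2 (expiry=5+10=15). clock=5
Op 10: insert b.com -> 10.0.0.3 (expiry=5+11=16). clock=5
Op 11: insert d.com -> 10.0.0.1 (expiry=5+16=21). clock=5
Op 12: insert a.com -> 10.0.0.3 (expiry=5+7=12). clock=5
lookup b.com: present, ip=10.0.0.3 expiry=16 > clock=5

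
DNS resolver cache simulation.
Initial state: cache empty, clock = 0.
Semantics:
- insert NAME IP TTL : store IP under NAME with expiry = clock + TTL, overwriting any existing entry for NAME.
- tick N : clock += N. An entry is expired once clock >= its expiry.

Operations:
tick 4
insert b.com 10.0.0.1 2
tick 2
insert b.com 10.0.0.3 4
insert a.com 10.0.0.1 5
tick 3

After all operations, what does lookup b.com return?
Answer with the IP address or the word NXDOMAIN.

Answer: 10.0.0.3

Derivation:
Op 1: tick 4 -> clock=4.
Op 2: insert b.com -> 10.0.0.1 (expiry=4+2=6). clock=4
Op 3: tick 2 -> clock=6. purged={b.com}
Op 4: insert b.com -> 10.0.0.3 (expiry=6+4=10). clock=6
Op 5: insert a.com -> 10.0.0.1 (expiry=6+5=11). clock=6
Op 6: tick 3 -> clock=9.
lookup b.com: present, ip=10.0.0.3 expiry=10 > clock=9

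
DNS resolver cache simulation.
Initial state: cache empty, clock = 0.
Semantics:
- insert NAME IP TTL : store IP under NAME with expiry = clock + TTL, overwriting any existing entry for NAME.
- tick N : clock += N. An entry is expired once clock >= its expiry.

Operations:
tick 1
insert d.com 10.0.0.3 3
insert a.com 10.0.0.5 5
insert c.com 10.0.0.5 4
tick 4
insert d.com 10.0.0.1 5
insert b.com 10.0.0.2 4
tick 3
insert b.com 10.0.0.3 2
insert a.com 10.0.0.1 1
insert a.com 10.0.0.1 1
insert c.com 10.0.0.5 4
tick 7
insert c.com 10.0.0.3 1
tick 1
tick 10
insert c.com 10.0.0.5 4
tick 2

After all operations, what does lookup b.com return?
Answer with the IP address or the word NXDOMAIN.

Answer: NXDOMAIN

Derivation:
Op 1: tick 1 -> clock=1.
Op 2: insert d.com -> 10.0.0.3 (expiry=1+3=4). clock=1
Op 3: insert a.com -> 10.0.0.5 (expiry=1+5=6). clock=1
Op 4: insert c.com -> 10.0.0.5 (expiry=1+4=5). clock=1
Op 5: tick 4 -> clock=5. purged={c.com,d.com}
Op 6: insert d.com -> 10.0.0.1 (expiry=5+5=10). clock=5
Op 7: insert b.com -> 10.0.0.2 (expiry=5+4=9). clock=5
Op 8: tick 3 -> clock=8. purged={a.com}
Op 9: insert b.com -> 10.0.0.3 (expiry=8+2=10). clock=8
Op 10: insert a.com -> 10.0.0.1 (expiry=8+1=9). clock=8
Op 11: insert a.com -> 10.0.0.1 (expiry=8+1=9). clock=8
Op 12: insert c.com -> 10.0.0.5 (expiry=8+4=12). clock=8
Op 13: tick 7 -> clock=15. purged={a.com,b.com,c.com,d.com}
Op 14: insert c.com -> 10.0.0.3 (expiry=15+1=16). clock=15
Op 15: tick 1 -> clock=16. purged={c.com}
Op 16: tick 10 -> clock=26.
Op 17: insert c.com -> 10.0.0.5 (expiry=26+4=30). clock=26
Op 18: tick 2 -> clock=28.
lookup b.com: not in cache (expired or never inserted)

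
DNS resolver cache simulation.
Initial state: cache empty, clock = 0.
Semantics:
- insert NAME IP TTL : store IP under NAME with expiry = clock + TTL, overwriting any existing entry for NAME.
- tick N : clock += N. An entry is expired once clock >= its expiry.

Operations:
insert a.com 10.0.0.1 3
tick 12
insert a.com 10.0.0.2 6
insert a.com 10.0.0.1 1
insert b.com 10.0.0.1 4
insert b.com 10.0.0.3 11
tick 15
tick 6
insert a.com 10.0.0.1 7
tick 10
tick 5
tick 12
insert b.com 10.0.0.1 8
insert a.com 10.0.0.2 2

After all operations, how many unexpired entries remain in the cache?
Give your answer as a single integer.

Answer: 2

Derivation:
Op 1: insert a.com -> 10.0.0.1 (expiry=0+3=3). clock=0
Op 2: tick 12 -> clock=12. purged={a.com}
Op 3: insert a.com -> 10.0.0.2 (expiry=12+6=18). clock=12
Op 4: insert a.com -> 10.0.0.1 (expiry=12+1=13). clock=12
Op 5: insert b.com -> 10.0.0.1 (expiry=12+4=16). clock=12
Op 6: insert b.com -> 10.0.0.3 (expiry=12+11=23). clock=12
Op 7: tick 15 -> clock=27. purged={a.com,b.com}
Op 8: tick 6 -> clock=33.
Op 9: insert a.com -> 10.0.0.1 (expiry=33+7=40). clock=33
Op 10: tick 10 -> clock=43. purged={a.com}
Op 11: tick 5 -> clock=48.
Op 12: tick 12 -> clock=60.
Op 13: insert b.com -> 10.0.0.1 (expiry=60+8=68). clock=60
Op 14: insert a.com -> 10.0.0.2 (expiry=60+2=62). clock=60
Final cache (unexpired): {a.com,b.com} -> size=2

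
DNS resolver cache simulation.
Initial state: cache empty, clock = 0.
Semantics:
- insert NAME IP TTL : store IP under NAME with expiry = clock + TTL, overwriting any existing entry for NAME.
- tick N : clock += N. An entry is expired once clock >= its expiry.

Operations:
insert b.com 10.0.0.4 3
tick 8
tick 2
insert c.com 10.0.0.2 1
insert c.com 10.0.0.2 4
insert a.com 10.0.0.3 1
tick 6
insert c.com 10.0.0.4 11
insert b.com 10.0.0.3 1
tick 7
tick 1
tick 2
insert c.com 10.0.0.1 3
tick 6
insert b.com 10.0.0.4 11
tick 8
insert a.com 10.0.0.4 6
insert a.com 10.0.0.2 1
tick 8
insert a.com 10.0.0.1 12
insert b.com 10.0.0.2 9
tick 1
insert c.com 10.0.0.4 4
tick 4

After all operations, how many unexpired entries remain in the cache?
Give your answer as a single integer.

Op 1: insert b.com -> 10.0.0.4 (expiry=0+3=3). clock=0
Op 2: tick 8 -> clock=8. purged={b.com}
Op 3: tick 2 -> clock=10.
Op 4: insert c.com -> 10.0.0.2 (expiry=10+1=11). clock=10
Op 5: insert c.com -> 10.0.0.2 (expiry=10+4=14). clock=10
Op 6: insert a.com -> 10.0.0.3 (expiry=10+1=11). clock=10
Op 7: tick 6 -> clock=16. purged={a.com,c.com}
Op 8: insert c.com -> 10.0.0.4 (expiry=16+11=27). clock=16
Op 9: insert b.com -> 10.0.0.3 (expiry=16+1=17). clock=16
Op 10: tick 7 -> clock=23. purged={b.com}
Op 11: tick 1 -> clock=24.
Op 12: tick 2 -> clock=26.
Op 13: insert c.com -> 10.0.0.1 (expiry=26+3=29). clock=26
Op 14: tick 6 -> clock=32. purged={c.com}
Op 15: insert b.com -> 10.0.0.4 (expiry=32+11=43). clock=32
Op 16: tick 8 -> clock=40.
Op 17: insert a.com -> 10.0.0.4 (expiry=40+6=46). clock=40
Op 18: insert a.com -> 10.0.0.2 (expiry=40+1=41). clock=40
Op 19: tick 8 -> clock=48. purged={a.com,b.com}
Op 20: insert a.com -> 10.0.0.1 (expiry=48+12=60). clock=48
Op 21: insert b.com -> 10.0.0.2 (expiry=48+9=57). clock=48
Op 22: tick 1 -> clock=49.
Op 23: insert c.com -> 10.0.0.4 (expiry=49+4=53). clock=49
Op 24: tick 4 -> clock=53. purged={c.com}
Final cache (unexpired): {a.com,b.com} -> size=2

Answer: 2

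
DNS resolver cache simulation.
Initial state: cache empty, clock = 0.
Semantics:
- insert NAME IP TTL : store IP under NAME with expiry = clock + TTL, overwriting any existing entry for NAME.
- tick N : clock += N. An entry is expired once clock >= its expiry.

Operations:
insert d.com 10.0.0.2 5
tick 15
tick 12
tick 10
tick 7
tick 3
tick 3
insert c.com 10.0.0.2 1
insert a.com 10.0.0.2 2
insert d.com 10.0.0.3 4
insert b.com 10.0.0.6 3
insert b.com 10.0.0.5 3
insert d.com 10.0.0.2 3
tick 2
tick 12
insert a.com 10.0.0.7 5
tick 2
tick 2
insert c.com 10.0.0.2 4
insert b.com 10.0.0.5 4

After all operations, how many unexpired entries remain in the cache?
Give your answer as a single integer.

Answer: 3

Derivation:
Op 1: insert d.com -> 10.0.0.2 (expiry=0+5=5). clock=0
Op 2: tick 15 -> clock=15. purged={d.com}
Op 3: tick 12 -> clock=27.
Op 4: tick 10 -> clock=37.
Op 5: tick 7 -> clock=44.
Op 6: tick 3 -> clock=47.
Op 7: tick 3 -> clock=50.
Op 8: insert c.com -> 10.0.0.2 (expiry=50+1=51). clock=50
Op 9: insert a.com -> 10.0.0.2 (expiry=50+2=52). clock=50
Op 10: insert d.com -> 10.0.0.3 (expiry=50+4=54). clock=50
Op 11: insert b.com -> 10.0.0.6 (expiry=50+3=53). clock=50
Op 12: insert b.com -> 10.0.0.5 (expiry=50+3=53). clock=50
Op 13: insert d.com -> 10.0.0.2 (expiry=50+3=53). clock=50
Op 14: tick 2 -> clock=52. purged={a.com,c.com}
Op 15: tick 12 -> clock=64. purged={b.com,d.com}
Op 16: insert a.com -> 10.0.0.7 (expiry=64+5=69). clock=64
Op 17: tick 2 -> clock=66.
Op 18: tick 2 -> clock=68.
Op 19: insert c.com -> 10.0.0.2 (expiry=68+4=72). clock=68
Op 20: insert b.com -> 10.0.0.5 (expiry=68+4=72). clock=68
Final cache (unexpired): {a.com,b.com,c.com} -> size=3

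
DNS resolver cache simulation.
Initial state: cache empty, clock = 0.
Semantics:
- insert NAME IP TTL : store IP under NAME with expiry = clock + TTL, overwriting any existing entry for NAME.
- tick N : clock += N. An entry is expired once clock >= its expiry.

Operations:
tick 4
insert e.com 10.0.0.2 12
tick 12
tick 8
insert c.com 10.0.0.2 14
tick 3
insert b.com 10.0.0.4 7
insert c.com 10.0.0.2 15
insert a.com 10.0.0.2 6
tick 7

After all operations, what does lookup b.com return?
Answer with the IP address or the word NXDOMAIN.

Op 1: tick 4 -> clock=4.
Op 2: insert e.com -> 10.0.0.2 (expiry=4+12=16). clock=4
Op 3: tick 12 -> clock=16. purged={e.com}
Op 4: tick 8 -> clock=24.
Op 5: insert c.com -> 10.0.0.2 (expiry=24+14=38). clock=24
Op 6: tick 3 -> clock=27.
Op 7: insert b.com -> 10.0.0.4 (expiry=27+7=34). clock=27
Op 8: insert c.com -> 10.0.0.2 (expiry=27+15=42). clock=27
Op 9: insert a.com -> 10.0.0.2 (expiry=27+6=33). clock=27
Op 10: tick 7 -> clock=34. purged={a.com,b.com}
lookup b.com: not in cache (expired or never inserted)

Answer: NXDOMAIN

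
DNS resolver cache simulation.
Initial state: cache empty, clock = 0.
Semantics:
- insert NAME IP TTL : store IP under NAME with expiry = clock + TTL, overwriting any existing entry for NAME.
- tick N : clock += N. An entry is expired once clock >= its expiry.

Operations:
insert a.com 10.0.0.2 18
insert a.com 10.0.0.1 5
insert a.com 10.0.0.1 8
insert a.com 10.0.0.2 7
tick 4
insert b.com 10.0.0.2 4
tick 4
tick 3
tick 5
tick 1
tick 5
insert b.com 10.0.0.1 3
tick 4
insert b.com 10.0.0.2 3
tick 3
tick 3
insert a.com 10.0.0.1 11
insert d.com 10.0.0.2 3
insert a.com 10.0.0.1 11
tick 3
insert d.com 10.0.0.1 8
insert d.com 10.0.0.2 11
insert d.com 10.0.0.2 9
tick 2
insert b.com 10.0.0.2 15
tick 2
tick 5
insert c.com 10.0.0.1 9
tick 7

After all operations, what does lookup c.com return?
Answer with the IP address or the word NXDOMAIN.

Answer: 10.0.0.1

Derivation:
Op 1: insert a.com -> 10.0.0.2 (expiry=0+18=18). clock=0
Op 2: insert a.com -> 10.0.0.1 (expiry=0+5=5). clock=0
Op 3: insert a.com -> 10.0.0.1 (expiry=0+8=8). clock=0
Op 4: insert a.com -> 10.0.0.2 (expiry=0+7=7). clock=0
Op 5: tick 4 -> clock=4.
Op 6: insert b.com -> 10.0.0.2 (expiry=4+4=8). clock=4
Op 7: tick 4 -> clock=8. purged={a.com,b.com}
Op 8: tick 3 -> clock=11.
Op 9: tick 5 -> clock=16.
Op 10: tick 1 -> clock=17.
Op 11: tick 5 -> clock=22.
Op 12: insert b.com -> 10.0.0.1 (expiry=22+3=25). clock=22
Op 13: tick 4 -> clock=26. purged={b.com}
Op 14: insert b.com -> 10.0.0.2 (expiry=26+3=29). clock=26
Op 15: tick 3 -> clock=29. purged={b.com}
Op 16: tick 3 -> clock=32.
Op 17: insert a.com -> 10.0.0.1 (expiry=32+11=43). clock=32
Op 18: insert d.com -> 10.0.0.2 (expiry=32+3=35). clock=32
Op 19: insert a.com -> 10.0.0.1 (expiry=32+11=43). clock=32
Op 20: tick 3 -> clock=35. purged={d.com}
Op 21: insert d.com -> 10.0.0.1 (expiry=35+8=43). clock=35
Op 22: insert d.com -> 10.0.0.2 (expiry=35+11=46). clock=35
Op 23: insert d.com -> 10.0.0.2 (expiry=35+9=44). clock=35
Op 24: tick 2 -> clock=37.
Op 25: insert b.com -> 10.0.0.2 (expiry=37+15=52). clock=37
Op 26: tick 2 -> clock=39.
Op 27: tick 5 -> clock=44. purged={a.com,d.com}
Op 28: insert c.com -> 10.0.0.1 (expiry=44+9=53). clock=44
Op 29: tick 7 -> clock=51.
lookup c.com: present, ip=10.0.0.1 expiry=53 > clock=51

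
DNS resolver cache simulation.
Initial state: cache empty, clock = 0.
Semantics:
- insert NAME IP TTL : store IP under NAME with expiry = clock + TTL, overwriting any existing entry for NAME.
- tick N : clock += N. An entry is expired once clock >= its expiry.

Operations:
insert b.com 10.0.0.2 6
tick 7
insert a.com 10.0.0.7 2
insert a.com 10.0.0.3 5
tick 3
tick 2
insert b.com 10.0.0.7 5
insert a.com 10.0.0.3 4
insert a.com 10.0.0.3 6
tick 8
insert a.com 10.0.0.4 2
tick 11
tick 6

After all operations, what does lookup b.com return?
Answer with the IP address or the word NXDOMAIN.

Op 1: insert b.com -> 10.0.0.2 (expiry=0+6=6). clock=0
Op 2: tick 7 -> clock=7. purged={b.com}
Op 3: insert a.com -> 10.0.0.7 (expiry=7+2=9). clock=7
Op 4: insert a.com -> 10.0.0.3 (expiry=7+5=12). clock=7
Op 5: tick 3 -> clock=10.
Op 6: tick 2 -> clock=12. purged={a.com}
Op 7: insert b.com -> 10.0.0.7 (expiry=12+5=17). clock=12
Op 8: insert a.com -> 10.0.0.3 (expiry=12+4=16). clock=12
Op 9: insert a.com -> 10.0.0.3 (expiry=12+6=18). clock=12
Op 10: tick 8 -> clock=20. purged={a.com,b.com}
Op 11: insert a.com -> 10.0.0.4 (expiry=20+2=22). clock=20
Op 12: tick 11 -> clock=31. purged={a.com}
Op 13: tick 6 -> clock=37.
lookup b.com: not in cache (expired or never inserted)

Answer: NXDOMAIN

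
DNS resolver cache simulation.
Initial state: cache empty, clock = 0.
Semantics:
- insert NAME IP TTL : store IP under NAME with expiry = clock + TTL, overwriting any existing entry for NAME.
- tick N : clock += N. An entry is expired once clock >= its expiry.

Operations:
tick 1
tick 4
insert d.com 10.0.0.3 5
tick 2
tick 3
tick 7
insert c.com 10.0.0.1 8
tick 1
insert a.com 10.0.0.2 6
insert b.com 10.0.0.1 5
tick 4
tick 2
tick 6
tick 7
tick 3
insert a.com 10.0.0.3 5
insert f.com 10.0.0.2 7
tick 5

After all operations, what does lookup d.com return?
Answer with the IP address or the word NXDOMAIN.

Answer: NXDOMAIN

Derivation:
Op 1: tick 1 -> clock=1.
Op 2: tick 4 -> clock=5.
Op 3: insert d.com -> 10.0.0.3 (expiry=5+5=10). clock=5
Op 4: tick 2 -> clock=7.
Op 5: tick 3 -> clock=10. purged={d.com}
Op 6: tick 7 -> clock=17.
Op 7: insert c.com -> 10.0.0.1 (expiry=17+8=25). clock=17
Op 8: tick 1 -> clock=18.
Op 9: insert a.com -> 10.0.0.2 (expiry=18+6=24). clock=18
Op 10: insert b.com -> 10.0.0.1 (expiry=18+5=23). clock=18
Op 11: tick 4 -> clock=22.
Op 12: tick 2 -> clock=24. purged={a.com,b.com}
Op 13: tick 6 -> clock=30. purged={c.com}
Op 14: tick 7 -> clock=37.
Op 15: tick 3 -> clock=40.
Op 16: insert a.com -> 10.0.0.3 (expiry=40+5=45). clock=40
Op 17: insert f.com -> 10.0.0.2 (expiry=40+7=47). clock=40
Op 18: tick 5 -> clock=45. purged={a.com}
lookup d.com: not in cache (expired or never inserted)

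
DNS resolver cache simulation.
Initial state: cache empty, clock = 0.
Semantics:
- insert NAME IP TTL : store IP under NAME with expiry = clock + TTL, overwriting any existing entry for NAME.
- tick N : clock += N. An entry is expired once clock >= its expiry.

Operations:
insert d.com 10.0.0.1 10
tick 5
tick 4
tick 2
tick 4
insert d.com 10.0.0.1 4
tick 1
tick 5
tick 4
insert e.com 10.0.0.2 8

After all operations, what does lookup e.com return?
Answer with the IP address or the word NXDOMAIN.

Answer: 10.0.0.2

Derivation:
Op 1: insert d.com -> 10.0.0.1 (expiry=0+10=10). clock=0
Op 2: tick 5 -> clock=5.
Op 3: tick 4 -> clock=9.
Op 4: tick 2 -> clock=11. purged={d.com}
Op 5: tick 4 -> clock=15.
Op 6: insert d.com -> 10.0.0.1 (expiry=15+4=19). clock=15
Op 7: tick 1 -> clock=16.
Op 8: tick 5 -> clock=21. purged={d.com}
Op 9: tick 4 -> clock=25.
Op 10: insert e.com -> 10.0.0.2 (expiry=25+8=33). clock=25
lookup e.com: present, ip=10.0.0.2 expiry=33 > clock=25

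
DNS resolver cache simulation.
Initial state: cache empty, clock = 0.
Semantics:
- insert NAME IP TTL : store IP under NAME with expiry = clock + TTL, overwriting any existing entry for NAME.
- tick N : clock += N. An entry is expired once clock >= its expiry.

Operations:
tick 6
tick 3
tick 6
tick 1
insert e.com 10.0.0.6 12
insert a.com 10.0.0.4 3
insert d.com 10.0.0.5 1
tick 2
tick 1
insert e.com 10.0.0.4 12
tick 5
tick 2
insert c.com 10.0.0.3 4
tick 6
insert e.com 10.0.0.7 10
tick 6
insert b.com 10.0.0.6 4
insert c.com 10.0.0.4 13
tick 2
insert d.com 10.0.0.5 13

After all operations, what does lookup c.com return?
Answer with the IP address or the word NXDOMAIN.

Op 1: tick 6 -> clock=6.
Op 2: tick 3 -> clock=9.
Op 3: tick 6 -> clock=15.
Op 4: tick 1 -> clock=16.
Op 5: insert e.com -> 10.0.0.6 (expiry=16+12=28). clock=16
Op 6: insert a.com -> 10.0.0.4 (expiry=16+3=19). clock=16
Op 7: insert d.com -> 10.0.0.5 (expiry=16+1=17). clock=16
Op 8: tick 2 -> clock=18. purged={d.com}
Op 9: tick 1 -> clock=19. purged={a.com}
Op 10: insert e.com -> 10.0.0.4 (expiry=19+12=31). clock=19
Op 11: tick 5 -> clock=24.
Op 12: tick 2 -> clock=26.
Op 13: insert c.com -> 10.0.0.3 (expiry=26+4=30). clock=26
Op 14: tick 6 -> clock=32. purged={c.com,e.com}
Op 15: insert e.com -> 10.0.0.7 (expiry=32+10=42). clock=32
Op 16: tick 6 -> clock=38.
Op 17: insert b.com -> 10.0.0.6 (expiry=38+4=42). clock=38
Op 18: insert c.com -> 10.0.0.4 (expiry=38+13=51). clock=38
Op 19: tick 2 -> clock=40.
Op 20: insert d.com -> 10.0.0.5 (expiry=40+13=53). clock=40
lookup c.com: present, ip=10.0.0.4 expiry=51 > clock=40

Answer: 10.0.0.4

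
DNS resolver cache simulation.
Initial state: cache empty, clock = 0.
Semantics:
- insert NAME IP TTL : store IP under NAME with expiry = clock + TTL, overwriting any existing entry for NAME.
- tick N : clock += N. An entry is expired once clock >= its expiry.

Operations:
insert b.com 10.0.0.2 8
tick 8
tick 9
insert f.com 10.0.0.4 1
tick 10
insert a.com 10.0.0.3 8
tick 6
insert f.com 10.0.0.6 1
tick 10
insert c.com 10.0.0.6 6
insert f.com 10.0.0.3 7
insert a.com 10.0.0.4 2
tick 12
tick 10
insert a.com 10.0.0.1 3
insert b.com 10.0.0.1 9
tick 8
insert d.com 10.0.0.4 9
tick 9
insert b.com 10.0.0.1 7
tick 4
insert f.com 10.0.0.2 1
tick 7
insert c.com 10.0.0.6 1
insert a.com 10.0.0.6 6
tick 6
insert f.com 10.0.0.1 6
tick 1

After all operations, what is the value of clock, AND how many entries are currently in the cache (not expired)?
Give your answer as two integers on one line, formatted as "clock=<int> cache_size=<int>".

Answer: clock=100 cache_size=1

Derivation:
Op 1: insert b.com -> 10.0.0.2 (expiry=0+8=8). clock=0
Op 2: tick 8 -> clock=8. purged={b.com}
Op 3: tick 9 -> clock=17.
Op 4: insert f.com -> 10.0.0.4 (expiry=17+1=18). clock=17
Op 5: tick 10 -> clock=27. purged={f.com}
Op 6: insert a.com -> 10.0.0.3 (expiry=27+8=35). clock=27
Op 7: tick 6 -> clock=33.
Op 8: insert f.com -> 10.0.0.6 (expiry=33+1=34). clock=33
Op 9: tick 10 -> clock=43. purged={a.com,f.com}
Op 10: insert c.com -> 10.0.0.6 (expiry=43+6=49). clock=43
Op 11: insert f.com -> 10.0.0.3 (expiry=43+7=50). clock=43
Op 12: insert a.com -> 10.0.0.4 (expiry=43+2=45). clock=43
Op 13: tick 12 -> clock=55. purged={a.com,c.com,f.com}
Op 14: tick 10 -> clock=65.
Op 15: insert a.com -> 10.0.0.1 (expiry=65+3=68). clock=65
Op 16: insert b.com -> 10.0.0.1 (expiry=65+9=74). clock=65
Op 17: tick 8 -> clock=73. purged={a.com}
Op 18: insert d.com -> 10.0.0.4 (expiry=73+9=82). clock=73
Op 19: tick 9 -> clock=82. purged={b.com,d.com}
Op 20: insert b.com -> 10.0.0.1 (expiry=82+7=89). clock=82
Op 21: tick 4 -> clock=86.
Op 22: insert f.com -> 10.0.0.2 (expiry=86+1=87). clock=86
Op 23: tick 7 -> clock=93. purged={b.com,f.com}
Op 24: insert c.com -> 10.0.0.6 (expiry=93+1=94). clock=93
Op 25: insert a.com -> 10.0.0.6 (expiry=93+6=99). clock=93
Op 26: tick 6 -> clock=99. purged={a.com,c.com}
Op 27: insert f.com -> 10.0.0.1 (expiry=99+6=105). clock=99
Op 28: tick 1 -> clock=100.
Final clock = 100
Final cache (unexpired): {f.com} -> size=1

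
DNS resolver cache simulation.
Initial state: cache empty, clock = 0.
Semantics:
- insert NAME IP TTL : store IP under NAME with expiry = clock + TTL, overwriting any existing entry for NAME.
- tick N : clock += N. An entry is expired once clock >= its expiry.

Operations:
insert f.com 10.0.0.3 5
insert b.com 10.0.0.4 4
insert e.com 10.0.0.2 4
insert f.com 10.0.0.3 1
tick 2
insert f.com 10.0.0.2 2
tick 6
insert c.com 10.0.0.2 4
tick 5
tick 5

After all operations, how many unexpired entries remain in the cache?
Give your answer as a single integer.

Op 1: insert f.com -> 10.0.0.3 (expiry=0+5=5). clock=0
Op 2: insert b.com -> 10.0.0.4 (expiry=0+4=4). clock=0
Op 3: insert e.com -> 10.0.0.2 (expiry=0+4=4). clock=0
Op 4: insert f.com -> 10.0.0.3 (expiry=0+1=1). clock=0
Op 5: tick 2 -> clock=2. purged={f.com}
Op 6: insert f.com -> 10.0.0.2 (expiry=2+2=4). clock=2
Op 7: tick 6 -> clock=8. purged={b.com,e.com,f.com}
Op 8: insert c.com -> 10.0.0.2 (expiry=8+4=12). clock=8
Op 9: tick 5 -> clock=13. purged={c.com}
Op 10: tick 5 -> clock=18.
Final cache (unexpired): {} -> size=0

Answer: 0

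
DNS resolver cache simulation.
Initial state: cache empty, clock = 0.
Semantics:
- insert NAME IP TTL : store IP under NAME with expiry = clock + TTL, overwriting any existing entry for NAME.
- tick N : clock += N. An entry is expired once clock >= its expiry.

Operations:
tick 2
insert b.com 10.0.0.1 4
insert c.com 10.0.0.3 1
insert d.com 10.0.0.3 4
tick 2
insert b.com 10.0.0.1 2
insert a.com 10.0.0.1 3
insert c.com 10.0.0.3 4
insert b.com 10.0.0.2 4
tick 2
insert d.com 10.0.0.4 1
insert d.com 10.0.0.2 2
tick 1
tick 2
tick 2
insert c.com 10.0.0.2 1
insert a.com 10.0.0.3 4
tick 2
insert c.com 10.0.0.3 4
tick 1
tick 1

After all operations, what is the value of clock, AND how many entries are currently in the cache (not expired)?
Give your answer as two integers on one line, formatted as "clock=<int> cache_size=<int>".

Answer: clock=15 cache_size=1

Derivation:
Op 1: tick 2 -> clock=2.
Op 2: insert b.com -> 10.0.0.1 (expiry=2+4=6). clock=2
Op 3: insert c.com -> 10.0.0.3 (expiry=2+1=3). clock=2
Op 4: insert d.com -> 10.0.0.3 (expiry=2+4=6). clock=2
Op 5: tick 2 -> clock=4. purged={c.com}
Op 6: insert b.com -> 10.0.0.1 (expiry=4+2=6). clock=4
Op 7: insert a.com -> 10.0.0.1 (expiry=4+3=7). clock=4
Op 8: insert c.com -> 10.0.0.3 (expiry=4+4=8). clock=4
Op 9: insert b.com -> 10.0.0.2 (expiry=4+4=8). clock=4
Op 10: tick 2 -> clock=6. purged={d.com}
Op 11: insert d.com -> 10.0.0.4 (expiry=6+1=7). clock=6
Op 12: insert d.com -> 10.0.0.2 (expiry=6+2=8). clock=6
Op 13: tick 1 -> clock=7. purged={a.com}
Op 14: tick 2 -> clock=9. purged={b.com,c.com,d.com}
Op 15: tick 2 -> clock=11.
Op 16: insert c.com -> 10.0.0.2 (expiry=11+1=12). clock=11
Op 17: insert a.com -> 10.0.0.3 (expiry=11+4=15). clock=11
Op 18: tick 2 -> clock=13. purged={c.com}
Op 19: insert c.com -> 10.0.0.3 (expiry=13+4=17). clock=13
Op 20: tick 1 -> clock=14.
Op 21: tick 1 -> clock=15. purged={a.com}
Final clock = 15
Final cache (unexpired): {c.com} -> size=1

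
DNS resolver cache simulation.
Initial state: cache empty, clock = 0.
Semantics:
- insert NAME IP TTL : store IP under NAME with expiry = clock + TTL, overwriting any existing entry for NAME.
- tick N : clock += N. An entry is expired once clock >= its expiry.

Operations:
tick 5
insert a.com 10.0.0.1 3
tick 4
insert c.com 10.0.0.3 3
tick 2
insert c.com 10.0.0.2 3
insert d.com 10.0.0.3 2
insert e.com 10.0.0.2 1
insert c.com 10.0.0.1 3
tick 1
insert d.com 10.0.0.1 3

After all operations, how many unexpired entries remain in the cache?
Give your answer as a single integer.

Answer: 2

Derivation:
Op 1: tick 5 -> clock=5.
Op 2: insert a.com -> 10.0.0.1 (expiry=5+3=8). clock=5
Op 3: tick 4 -> clock=9. purged={a.com}
Op 4: insert c.com -> 10.0.0.3 (expiry=9+3=12). clock=9
Op 5: tick 2 -> clock=11.
Op 6: insert c.com -> 10.0.0.2 (expiry=11+3=14). clock=11
Op 7: insert d.com -> 10.0.0.3 (expiry=11+2=13). clock=11
Op 8: insert e.com -> 10.0.0.2 (expiry=11+1=12). clock=11
Op 9: insert c.com -> 10.0.0.1 (expiry=11+3=14). clock=11
Op 10: tick 1 -> clock=12. purged={e.com}
Op 11: insert d.com -> 10.0.0.1 (expiry=12+3=15). clock=12
Final cache (unexpired): {c.com,d.com} -> size=2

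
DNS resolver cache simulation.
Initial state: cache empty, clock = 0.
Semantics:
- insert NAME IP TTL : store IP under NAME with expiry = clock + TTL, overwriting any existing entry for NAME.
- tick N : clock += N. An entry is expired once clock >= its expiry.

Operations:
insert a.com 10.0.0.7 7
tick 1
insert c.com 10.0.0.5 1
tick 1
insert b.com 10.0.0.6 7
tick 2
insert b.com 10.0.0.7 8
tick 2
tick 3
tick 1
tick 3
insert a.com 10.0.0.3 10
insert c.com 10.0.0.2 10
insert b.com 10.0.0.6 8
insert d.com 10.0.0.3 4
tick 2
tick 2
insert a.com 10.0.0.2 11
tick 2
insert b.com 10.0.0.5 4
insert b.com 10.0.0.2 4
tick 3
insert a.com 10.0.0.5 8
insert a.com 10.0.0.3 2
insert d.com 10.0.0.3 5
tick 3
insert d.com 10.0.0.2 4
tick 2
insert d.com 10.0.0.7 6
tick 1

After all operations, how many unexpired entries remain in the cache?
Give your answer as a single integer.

Answer: 1

Derivation:
Op 1: insert a.com -> 10.0.0.7 (expiry=0+7=7). clock=0
Op 2: tick 1 -> clock=1.
Op 3: insert c.com -> 10.0.0.5 (expiry=1+1=2). clock=1
Op 4: tick 1 -> clock=2. purged={c.com}
Op 5: insert b.com -> 10.0.0.6 (expiry=2+7=9). clock=2
Op 6: tick 2 -> clock=4.
Op 7: insert b.com -> 10.0.0.7 (expiry=4+8=12). clock=4
Op 8: tick 2 -> clock=6.
Op 9: tick 3 -> clock=9. purged={a.com}
Op 10: tick 1 -> clock=10.
Op 11: tick 3 -> clock=13. purged={b.com}
Op 12: insert a.com -> 10.0.0.3 (expiry=13+10=23). clock=13
Op 13: insert c.com -> 10.0.0.2 (expiry=13+10=23). clock=13
Op 14: insert b.com -> 10.0.0.6 (expiry=13+8=21). clock=13
Op 15: insert d.com -> 10.0.0.3 (expiry=13+4=17). clock=13
Op 16: tick 2 -> clock=15.
Op 17: tick 2 -> clock=17. purged={d.com}
Op 18: insert a.com -> 10.0.0.2 (expiry=17+11=28). clock=17
Op 19: tick 2 -> clock=19.
Op 20: insert b.com -> 10.0.0.5 (expiry=19+4=23). clock=19
Op 21: insert b.com -> 10.0.0.2 (expiry=19+4=23). clock=19
Op 22: tick 3 -> clock=22.
Op 23: insert a.com -> 10.0.0.5 (expiry=22+8=30). clock=22
Op 24: insert a.com -> 10.0.0.3 (expiry=22+2=24). clock=22
Op 25: insert d.com -> 10.0.0.3 (expiry=22+5=27). clock=22
Op 26: tick 3 -> clock=25. purged={a.com,b.com,c.com}
Op 27: insert d.com -> 10.0.0.2 (expiry=25+4=29). clock=25
Op 28: tick 2 -> clock=27.
Op 29: insert d.com -> 10.0.0.7 (expiry=27+6=33). clock=27
Op 30: tick 1 -> clock=28.
Final cache (unexpired): {d.com} -> size=1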